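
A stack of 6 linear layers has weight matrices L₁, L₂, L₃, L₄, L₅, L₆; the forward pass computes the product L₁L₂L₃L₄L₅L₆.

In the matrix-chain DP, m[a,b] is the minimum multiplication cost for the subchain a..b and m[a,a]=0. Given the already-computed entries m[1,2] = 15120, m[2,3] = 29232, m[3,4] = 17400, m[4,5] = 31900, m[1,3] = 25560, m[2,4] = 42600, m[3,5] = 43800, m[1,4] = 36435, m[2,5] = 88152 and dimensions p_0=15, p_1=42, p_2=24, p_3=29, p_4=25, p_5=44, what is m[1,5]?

m[1,5] = min over k∈[1,4] of m[1,k]+m[k+1,5]+p_{0}·p_k·p_{5}.
k=1: 0 + 88152 + 15·42·44 = 115872; k=2: 15120 + 43800 + 15·24·44 = 74760; k=3: 25560 + 31900 + 15·29·44 = 76600; k=4: 36435 + 0 + 15·25·44 = 52935.
Minimum: 52935 at k=4.

52935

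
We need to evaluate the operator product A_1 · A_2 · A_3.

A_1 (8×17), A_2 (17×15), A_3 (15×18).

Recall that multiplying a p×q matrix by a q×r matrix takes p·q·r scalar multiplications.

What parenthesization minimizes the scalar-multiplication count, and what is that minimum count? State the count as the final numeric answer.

4200

(A_1 · (A_2 · A_3)): cost 7038.
((A_1 · A_2) · A_3): cost 4200.
Optimal: ((A_1 · A_2) · A_3) with cost 4200.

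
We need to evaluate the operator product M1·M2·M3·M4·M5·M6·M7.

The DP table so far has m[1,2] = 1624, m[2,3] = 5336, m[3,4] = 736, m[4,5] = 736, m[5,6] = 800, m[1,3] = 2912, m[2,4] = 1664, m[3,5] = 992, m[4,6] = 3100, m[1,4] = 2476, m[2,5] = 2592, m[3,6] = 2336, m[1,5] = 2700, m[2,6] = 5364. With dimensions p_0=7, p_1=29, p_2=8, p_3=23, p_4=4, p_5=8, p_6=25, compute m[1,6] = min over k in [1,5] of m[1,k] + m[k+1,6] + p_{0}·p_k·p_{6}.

3976

m[1,6] = min over k∈[1,5] of m[1,k]+m[k+1,6]+p_{0}·p_k·p_{6}.
k=1: 0 + 5364 + 7·29·25 = 10439; k=2: 1624 + 2336 + 7·8·25 = 5360; k=3: 2912 + 3100 + 7·23·25 = 10037; k=4: 2476 + 800 + 7·4·25 = 3976; k=5: 2700 + 0 + 7·8·25 = 4100.
Minimum: 3976 at k=4.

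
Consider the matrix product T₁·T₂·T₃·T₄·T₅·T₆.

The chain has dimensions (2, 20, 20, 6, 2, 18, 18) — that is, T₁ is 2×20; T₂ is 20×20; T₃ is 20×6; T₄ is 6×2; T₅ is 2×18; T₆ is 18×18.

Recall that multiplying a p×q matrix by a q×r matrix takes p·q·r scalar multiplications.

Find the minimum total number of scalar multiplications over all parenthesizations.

Adjacent pairs: T₁T₂ = 2·20·20 = 800; T₂T₃ = 20·20·6 = 2400; T₃T₄ = 20·6·2 = 240; T₄T₅ = 6·2·18 = 216; T₅T₆ = 2·18·18 = 648.
Length 3: T₁..T₃: k=1: 0+2400+2·20·6=2640; k=2: 800+0+2·20·6=1040 → min 1040 | T₂..T₄: k=2: 0+240+20·20·2=1040; k=3: 2400+0+20·6·2=2640 → min 1040 | T₃..T₅: k=3: 0+216+20·6·18=2376; k=4: 240+0+20·2·18=960 → min 960 | T₄..T₆: k=4: 0+648+6·2·18=864; k=5: 216+0+6·18·18=2160 → min 864.
Length 4: T₁..T₄: k=1: 0+1040+2·20·2=1120; k=2: 800+240+2·20·2=1120; k=3: 1040+0+2·6·2=1064 → min 1064 | T₂..T₅: k=2: 0+960+20·20·18=8160; k=3: 2400+216+20·6·18=4776; k=4: 1040+0+20·2·18=1760 → min 1760 | T₃..T₆: k=3: 0+864+20·6·18=3024; k=4: 240+648+20·2·18=1608; k=5: 960+0+20·18·18=7440 → min 1608.
Length 5: T₁..T₅: k=1: 0+1760+2·20·18=2480; k=2: 800+960+2·20·18=2480; k=3: 1040+216+2·6·18=1472; k=4: 1064+0+2·2·18=1136 → min 1136 | T₂..T₆: k=2: 0+1608+20·20·18=8808; k=3: 2400+864+20·6·18=5424; k=4: 1040+648+20·2·18=2408; k=5: 1760+0+20·18·18=8240 → min 2408.
Length 6: T₁..T₆: k=1: 0+2408+2·20·18=3128; k=2: 800+1608+2·20·18=3128; k=3: 1040+864+2·6·18=2120; k=4: 1064+648+2·2·18=1784; k=5: 1136+0+2·18·18=1784 → min 1784.
Optimal order: ((((T₁·T₂)·T₃)·T₄)·(T₅·T₆)) with cost 1784.

1784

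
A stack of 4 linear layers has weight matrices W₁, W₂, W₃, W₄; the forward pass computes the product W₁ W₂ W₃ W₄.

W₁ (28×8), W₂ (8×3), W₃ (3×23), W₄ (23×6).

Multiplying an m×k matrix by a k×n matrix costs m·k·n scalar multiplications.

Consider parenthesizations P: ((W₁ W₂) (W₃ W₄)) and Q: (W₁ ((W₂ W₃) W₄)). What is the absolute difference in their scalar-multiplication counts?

1410

Order P = ((W₁ W₂) (W₃ W₄)): (W₁ W₂): 28×8 by 8×3 → 28×3, cost 28·8·3 = 672; (W₃ W₄): 3×23 by 23×6 → 3×6, cost 3·23·6 = 414; ((W₁ W₂) (W₃ W₄)): 28×3 by 3×6 → 28×6, cost 28·3·6 = 504; cumulative 1590. Total 1590.
Order Q = (W₁ ((W₂ W₃) W₄)): (W₂ W₃): 8×3 by 3×23 → 8×23, cost 8·3·23 = 552; ((W₂ W₃) W₄): 8×23 by 23×6 → 8×6, cost 8·23·6 = 1104; cumulative 1656; (W₁ ((W₂ W₃) W₄)): 28×8 by 8×6 → 28×6, cost 28·8·6 = 1344; cumulative 3000. Total 3000.
Difference: |1590 − 3000| = 1410.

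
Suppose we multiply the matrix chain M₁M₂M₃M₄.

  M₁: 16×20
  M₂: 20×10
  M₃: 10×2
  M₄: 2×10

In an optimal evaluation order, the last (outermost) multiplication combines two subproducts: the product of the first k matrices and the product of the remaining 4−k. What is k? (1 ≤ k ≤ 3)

Adjacent pairs: M₁M₂ = 16·20·10 = 3200; M₂M₃ = 20·10·2 = 400; M₃M₄ = 10·2·10 = 200.
Length 3: M₁..M₃: k=1: 0+400+16·20·2=1040; k=2: 3200+0+16·10·2=3520 → min 1040 | M₂..M₄: k=2: 0+200+20·10·10=2200; k=3: 400+0+20·2·10=800 → min 800.
Top-level splits: k=1: (M₁..M₁)·(M₂..M₄) → 0+800+16·20·10 = 4000; k=2: (M₁..M₂)·(M₃..M₄) → 3200+200+16·10·10 = 5000; k=3: (M₁..M₃)·(M₄..M₄) → 1040+0+16·2·10 = 1360.
Best split is after M₃, i.e. k = 3.

3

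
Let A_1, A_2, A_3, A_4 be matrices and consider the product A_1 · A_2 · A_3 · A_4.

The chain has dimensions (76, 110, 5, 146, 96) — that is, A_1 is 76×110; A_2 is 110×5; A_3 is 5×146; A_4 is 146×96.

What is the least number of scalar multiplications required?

Adjacent pairs: A_1A_2 = 76·110·5 = 41800; A_2A_3 = 110·5·146 = 80300; A_3A_4 = 5·146·96 = 70080.
Length 3: A_1..A_3: k=1: 0+80300+76·110·146=1300860; k=2: 41800+0+76·5·146=97280 → min 97280 | A_2..A_4: k=2: 0+70080+110·5·96=122880; k=3: 80300+0+110·146·96=1622060 → min 122880.
Length 4: A_1..A_4: k=1: 0+122880+76·110·96=925440; k=2: 41800+70080+76·5·96=148360; k=3: 97280+0+76·146·96=1162496 → min 148360.
Optimal order: ((A_1 · A_2) · (A_3 · A_4)) with cost 148360.

148360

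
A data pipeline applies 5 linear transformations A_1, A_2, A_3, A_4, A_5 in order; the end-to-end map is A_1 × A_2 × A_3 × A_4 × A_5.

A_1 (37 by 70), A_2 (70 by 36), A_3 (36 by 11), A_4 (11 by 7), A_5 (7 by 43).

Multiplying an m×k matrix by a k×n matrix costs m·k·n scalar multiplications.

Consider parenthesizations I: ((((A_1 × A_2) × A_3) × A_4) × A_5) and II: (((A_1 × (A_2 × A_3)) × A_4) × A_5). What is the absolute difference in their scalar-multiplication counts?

51682

Order I = ((((A_1 × A_2) × A_3) × A_4) × A_5): (A_1 × A_2): 37×70 by 70×36 → 37×36, cost 37·70·36 = 93240; ((A_1 × A_2) × A_3): 37×36 by 36×11 → 37×11, cost 37·36·11 = 14652; cumulative 107892; (((A_1 × A_2) × A_3) × A_4): 37×11 by 11×7 → 37×7, cost 37·11·7 = 2849; cumulative 110741; ((((A_1 × A_2) × A_3) × A_4) × A_5): 37×7 by 7×43 → 37×43, cost 37·7·43 = 11137; cumulative 121878. Total 121878.
Order II = (((A_1 × (A_2 × A_3)) × A_4) × A_5): (A_2 × A_3): 70×36 by 36×11 → 70×11, cost 70·36·11 = 27720; (A_1 × (A_2 × A_3)): 37×70 by 70×11 → 37×11, cost 37·70·11 = 28490; cumulative 56210; ((A_1 × (A_2 × A_3)) × A_4): 37×11 by 11×7 → 37×7, cost 37·11·7 = 2849; cumulative 59059; (((A_1 × (A_2 × A_3)) × A_4) × A_5): 37×7 by 7×43 → 37×43, cost 37·7·43 = 11137; cumulative 70196. Total 70196.
Difference: |121878 − 70196| = 51682.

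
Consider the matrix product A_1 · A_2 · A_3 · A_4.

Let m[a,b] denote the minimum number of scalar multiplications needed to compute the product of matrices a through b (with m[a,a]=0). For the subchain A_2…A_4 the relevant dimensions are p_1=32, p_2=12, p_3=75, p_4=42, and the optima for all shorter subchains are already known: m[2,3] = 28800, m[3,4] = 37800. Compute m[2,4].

m[2,4] = min over k∈[2,3] of m[2,k]+m[k+1,4]+p_{1}·p_k·p_{4}.
k=2: 0 + 37800 + 32·12·42 = 53928; k=3: 28800 + 0 + 32·75·42 = 129600.
Minimum: 53928 at k=2.

53928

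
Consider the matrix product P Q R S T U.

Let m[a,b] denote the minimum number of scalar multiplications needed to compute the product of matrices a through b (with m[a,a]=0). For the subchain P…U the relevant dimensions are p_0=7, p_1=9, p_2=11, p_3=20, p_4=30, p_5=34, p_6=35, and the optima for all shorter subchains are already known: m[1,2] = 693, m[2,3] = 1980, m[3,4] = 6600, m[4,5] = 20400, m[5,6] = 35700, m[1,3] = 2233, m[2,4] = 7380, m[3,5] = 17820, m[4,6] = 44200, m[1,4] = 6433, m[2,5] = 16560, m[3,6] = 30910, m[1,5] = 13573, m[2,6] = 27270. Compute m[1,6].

21903

m[1,6] = min over k∈[1,5] of m[1,k]+m[k+1,6]+p_{0}·p_k·p_{6}.
k=1: 0 + 27270 + 7·9·35 = 29475; k=2: 693 + 30910 + 7·11·35 = 34298; k=3: 2233 + 44200 + 7·20·35 = 51333; k=4: 6433 + 35700 + 7·30·35 = 49483; k=5: 13573 + 0 + 7·34·35 = 21903.
Minimum: 21903 at k=5.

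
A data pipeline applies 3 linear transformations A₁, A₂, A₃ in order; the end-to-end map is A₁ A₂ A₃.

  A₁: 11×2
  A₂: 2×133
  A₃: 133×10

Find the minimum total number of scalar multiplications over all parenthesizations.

Order (A₁ (A₂ A₃)): (A₂ A₃): 2×133 by 133×10 → 2×10, cost 2·133·10 = 2660; (A₁ (A₂ A₃)): 11×2 by 2×10 → 11×10, cost 11·2·10 = 220; cumulative 2880. Total 2880.
Order ((A₁ A₂) A₃): (A₁ A₂): 11×2 by 2×133 → 11×133, cost 11·2·133 = 2926; ((A₁ A₂) A₃): 11×133 by 133×10 → 11×10, cost 11·133·10 = 14630; cumulative 17556. Total 17556.
Minimum: 2880.

2880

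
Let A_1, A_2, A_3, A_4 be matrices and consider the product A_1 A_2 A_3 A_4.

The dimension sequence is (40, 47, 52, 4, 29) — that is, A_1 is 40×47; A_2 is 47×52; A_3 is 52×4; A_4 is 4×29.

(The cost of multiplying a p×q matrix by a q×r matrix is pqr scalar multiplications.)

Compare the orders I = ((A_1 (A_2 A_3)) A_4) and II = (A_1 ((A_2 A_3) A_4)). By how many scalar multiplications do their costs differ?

47812

Order I = ((A_1 (A_2 A_3)) A_4): (A_2 A_3): 47×52 by 52×4 → 47×4, cost 47·52·4 = 9776; (A_1 (A_2 A_3)): 40×47 by 47×4 → 40×4, cost 40·47·4 = 7520; cumulative 17296; ((A_1 (A_2 A_3)) A_4): 40×4 by 4×29 → 40×29, cost 40·4·29 = 4640; cumulative 21936. Total 21936.
Order II = (A_1 ((A_2 A_3) A_4)): (A_2 A_3): 47×52 by 52×4 → 47×4, cost 47·52·4 = 9776; ((A_2 A_3) A_4): 47×4 by 4×29 → 47×29, cost 47·4·29 = 5452; cumulative 15228; (A_1 ((A_2 A_3) A_4)): 40×47 by 47×29 → 40×29, cost 40·47·29 = 54520; cumulative 69748. Total 69748.
Difference: |21936 − 69748| = 47812.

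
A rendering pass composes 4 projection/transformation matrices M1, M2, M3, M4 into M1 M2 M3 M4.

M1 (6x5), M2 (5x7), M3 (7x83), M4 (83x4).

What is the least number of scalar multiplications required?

Adjacent pairs: M1M2 = 6·5·7 = 210; M2M3 = 5·7·83 = 2905; M3M4 = 7·83·4 = 2324.
Length 3: M1..M3: k=1: 0+2905+6·5·83=5395; k=2: 210+0+6·7·83=3696 → min 3696 | M2..M4: k=2: 0+2324+5·7·4=2464; k=3: 2905+0+5·83·4=4565 → min 2464.
Length 4: M1..M4: k=1: 0+2464+6·5·4=2584; k=2: 210+2324+6·7·4=2702; k=3: 3696+0+6·83·4=5688 → min 2584.
Optimal order: (M1 (M2 (M3 M4))) with cost 2584.

2584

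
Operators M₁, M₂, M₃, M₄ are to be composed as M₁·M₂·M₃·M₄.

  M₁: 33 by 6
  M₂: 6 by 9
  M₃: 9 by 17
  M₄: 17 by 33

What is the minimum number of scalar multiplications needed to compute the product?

Adjacent pairs: M₁M₂ = 33·6·9 = 1782; M₂M₃ = 6·9·17 = 918; M₃M₄ = 9·17·33 = 5049.
Length 3: M₁..M₃: k=1: 0+918+33·6·17=4284; k=2: 1782+0+33·9·17=6831 → min 4284 | M₂..M₄: k=2: 0+5049+6·9·33=6831; k=3: 918+0+6·17·33=4284 → min 4284.
Length 4: M₁..M₄: k=1: 0+4284+33·6·33=10818; k=2: 1782+5049+33·9·33=16632; k=3: 4284+0+33·17·33=22797 → min 10818.
Optimal order: (M₁·((M₂·M₃)·M₄)) with cost 10818.

10818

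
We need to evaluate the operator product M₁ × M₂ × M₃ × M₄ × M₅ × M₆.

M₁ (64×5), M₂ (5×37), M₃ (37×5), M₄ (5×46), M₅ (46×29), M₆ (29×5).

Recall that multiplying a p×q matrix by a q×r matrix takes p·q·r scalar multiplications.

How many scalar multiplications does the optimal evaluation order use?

10045

Adjacent pairs: M₁M₂ = 64·5·37 = 11840; M₂M₃ = 5·37·5 = 925; M₃M₄ = 37·5·46 = 8510; M₄M₅ = 5·46·29 = 6670; M₅M₆ = 46·29·5 = 6670.
Length 3: M₁..M₃: k=1: 0+925+64·5·5=2525; k=2: 11840+0+64·37·5=23680 → min 2525 | M₂..M₄: k=2: 0+8510+5·37·46=17020; k=3: 925+0+5·5·46=2075 → min 2075 | M₃..M₅: k=3: 0+6670+37·5·29=12035; k=4: 8510+0+37·46·29=57868 → min 12035 | M₄..M₆: k=4: 0+6670+5·46·5=7820; k=5: 6670+0+5·29·5=7395 → min 7395.
Length 4: M₁..M₄: k=1: 0+2075+64·5·46=16795; k=2: 11840+8510+64·37·46=129278; k=3: 2525+0+64·5·46=17245 → min 16795 | M₂..M₅: k=2: 0+12035+5·37·29=17400; k=3: 925+6670+5·5·29=8320; k=4: 2075+0+5·46·29=8745 → min 8320 | M₃..M₆: k=3: 0+7395+37·5·5=8320; k=4: 8510+6670+37·46·5=23690; k=5: 12035+0+37·29·5=17400 → min 8320.
Length 5: M₁..M₅: k=1: 0+8320+64·5·29=17600; k=2: 11840+12035+64·37·29=92547; k=3: 2525+6670+64·5·29=18475; k=4: 16795+0+64·46·29=102171 → min 17600 | M₂..M₆: k=2: 0+8320+5·37·5=9245; k=3: 925+7395+5·5·5=8445; k=4: 2075+6670+5·46·5=9895; k=5: 8320+0+5·29·5=9045 → min 8445.
Length 6: M₁..M₆: k=1: 0+8445+64·5·5=10045; k=2: 11840+8320+64·37·5=32000; k=3: 2525+7395+64·5·5=11520; k=4: 16795+6670+64·46·5=38185; k=5: 17600+0+64·29·5=26880 → min 10045.
Optimal order: (M₁ × ((M₂ × M₃) × ((M₄ × M₅) × M₆))) with cost 10045.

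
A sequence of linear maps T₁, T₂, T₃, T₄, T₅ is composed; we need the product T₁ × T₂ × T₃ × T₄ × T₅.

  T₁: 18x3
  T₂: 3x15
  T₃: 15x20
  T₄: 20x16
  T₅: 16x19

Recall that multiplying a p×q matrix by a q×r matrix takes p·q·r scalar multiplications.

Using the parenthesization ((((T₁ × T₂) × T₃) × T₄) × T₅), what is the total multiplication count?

(T₁ × T₂): 18×3 by 3×15 → 18×15, cost 18·3·15 = 810
((T₁ × T₂) × T₃): 18×15 by 15×20 → 18×20, cost 18·15·20 = 5400; cumulative 6210
(((T₁ × T₂) × T₃) × T₄): 18×20 by 20×16 → 18×16, cost 18·20·16 = 5760; cumulative 11970
((((T₁ × T₂) × T₃) × T₄) × T₅): 18×16 by 16×19 → 18×19, cost 18·16·19 = 5472; cumulative 17442
Total: 17442 scalar multiplications.

17442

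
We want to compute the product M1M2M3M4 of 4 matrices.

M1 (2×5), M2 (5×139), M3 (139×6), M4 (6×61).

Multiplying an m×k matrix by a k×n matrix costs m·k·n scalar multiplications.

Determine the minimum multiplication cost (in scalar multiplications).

Adjacent pairs: M1M2 = 2·5·139 = 1390; M2M3 = 5·139·6 = 4170; M3M4 = 139·6·61 = 50874.
Length 3: M1..M3: k=1: 0+4170+2·5·6=4230; k=2: 1390+0+2·139·6=3058 → min 3058 | M2..M4: k=2: 0+50874+5·139·61=93269; k=3: 4170+0+5·6·61=6000 → min 6000.
Length 4: M1..M4: k=1: 0+6000+2·5·61=6610; k=2: 1390+50874+2·139·61=69222; k=3: 3058+0+2·6·61=3790 → min 3790.
Optimal order: (((M1M2)M3)M4) with cost 3790.

3790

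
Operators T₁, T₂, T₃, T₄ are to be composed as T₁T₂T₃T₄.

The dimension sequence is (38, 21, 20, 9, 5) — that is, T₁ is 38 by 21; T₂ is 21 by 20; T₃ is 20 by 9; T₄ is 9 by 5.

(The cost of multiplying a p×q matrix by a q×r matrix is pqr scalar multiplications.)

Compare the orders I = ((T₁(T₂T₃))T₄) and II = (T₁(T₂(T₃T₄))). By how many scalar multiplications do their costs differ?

Order I = ((T₁(T₂T₃))T₄): (T₂T₃): 21×20 by 20×9 → 21×9, cost 21·20·9 = 3780; (T₁(T₂T₃)): 38×21 by 21×9 → 38×9, cost 38·21·9 = 7182; cumulative 10962; ((T₁(T₂T₃))T₄): 38×9 by 9×5 → 38×5, cost 38·9·5 = 1710; cumulative 12672. Total 12672.
Order II = (T₁(T₂(T₃T₄))): (T₃T₄): 20×9 by 9×5 → 20×5, cost 20·9·5 = 900; (T₂(T₃T₄)): 21×20 by 20×5 → 21×5, cost 21·20·5 = 2100; cumulative 3000; (T₁(T₂(T₃T₄))): 38×21 by 21×5 → 38×5, cost 38·21·5 = 3990; cumulative 6990. Total 6990.
Difference: |12672 − 6990| = 5682.

5682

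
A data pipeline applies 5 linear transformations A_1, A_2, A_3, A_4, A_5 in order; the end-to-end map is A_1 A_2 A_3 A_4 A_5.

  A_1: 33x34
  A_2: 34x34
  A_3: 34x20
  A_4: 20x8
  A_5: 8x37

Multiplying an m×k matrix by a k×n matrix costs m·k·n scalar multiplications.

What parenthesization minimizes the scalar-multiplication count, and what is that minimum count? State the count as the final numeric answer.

Adjacent pairs: A_1A_2 = 33·34·34 = 38148; A_2A_3 = 34·34·20 = 23120; A_3A_4 = 34·20·8 = 5440; A_4A_5 = 20·8·37 = 5920.
Length 3: A_1..A_3: k=1: 0+23120+33·34·20=45560; k=2: 38148+0+33·34·20=60588 → min 45560 | A_2..A_4: k=2: 0+5440+34·34·8=14688; k=3: 23120+0+34·20·8=28560 → min 14688 | A_3..A_5: k=3: 0+5920+34·20·37=31080; k=4: 5440+0+34·8·37=15504 → min 15504.
Length 4: A_1..A_4: k=1: 0+14688+33·34·8=23664; k=2: 38148+5440+33·34·8=52564; k=3: 45560+0+33·20·8=50840 → min 23664 | A_2..A_5: k=2: 0+15504+34·34·37=58276; k=3: 23120+5920+34·20·37=54200; k=4: 14688+0+34·8·37=24752 → min 24752.
Length 5: A_1..A_5: k=1: 0+24752+33·34·37=66266; k=2: 38148+15504+33·34·37=95166; k=3: 45560+5920+33·20·37=75900; k=4: 23664+0+33·8·37=33432 → min 33432.
Optimal parenthesization: ((A_1 (A_2 (A_3 A_4))) A_5) with cost 33432.

33432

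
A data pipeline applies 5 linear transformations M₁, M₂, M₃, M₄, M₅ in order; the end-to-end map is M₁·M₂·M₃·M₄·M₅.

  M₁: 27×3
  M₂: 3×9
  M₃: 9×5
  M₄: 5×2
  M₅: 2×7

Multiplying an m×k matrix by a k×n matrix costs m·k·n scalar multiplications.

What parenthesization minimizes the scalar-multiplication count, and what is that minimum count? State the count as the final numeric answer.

684

Adjacent pairs: M₁M₂ = 27·3·9 = 729; M₂M₃ = 3·9·5 = 135; M₃M₄ = 9·5·2 = 90; M₄M₅ = 5·2·7 = 70.
Length 3: M₁..M₃: k=1: 0+135+27·3·5=540; k=2: 729+0+27·9·5=1944 → min 540 | M₂..M₄: k=2: 0+90+3·9·2=144; k=3: 135+0+3·5·2=165 → min 144 | M₃..M₅: k=3: 0+70+9·5·7=385; k=4: 90+0+9·2·7=216 → min 216.
Length 4: M₁..M₄: k=1: 0+144+27·3·2=306; k=2: 729+90+27·9·2=1305; k=3: 540+0+27·5·2=810 → min 306 | M₂..M₅: k=2: 0+216+3·9·7=405; k=3: 135+70+3·5·7=310; k=4: 144+0+3·2·7=186 → min 186.
Length 5: M₁..M₅: k=1: 0+186+27·3·7=753; k=2: 729+216+27·9·7=2646; k=3: 540+70+27·5·7=1555; k=4: 306+0+27·2·7=684 → min 684.
Optimal parenthesization: ((M₁·(M₂·(M₃·M₄)))·M₅) with cost 684.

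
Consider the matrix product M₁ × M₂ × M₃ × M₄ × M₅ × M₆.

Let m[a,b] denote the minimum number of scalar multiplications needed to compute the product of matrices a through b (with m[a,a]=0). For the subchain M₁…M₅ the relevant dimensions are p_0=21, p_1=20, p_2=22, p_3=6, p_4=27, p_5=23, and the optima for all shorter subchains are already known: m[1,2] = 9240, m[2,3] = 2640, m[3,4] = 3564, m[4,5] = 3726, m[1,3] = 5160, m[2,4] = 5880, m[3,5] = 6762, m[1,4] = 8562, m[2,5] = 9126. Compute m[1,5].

11784

m[1,5] = min over k∈[1,4] of m[1,k]+m[k+1,5]+p_{0}·p_k·p_{5}.
k=1: 0 + 9126 + 21·20·23 = 18786; k=2: 9240 + 6762 + 21·22·23 = 26628; k=3: 5160 + 3726 + 21·6·23 = 11784; k=4: 8562 + 0 + 21·27·23 = 21603.
Minimum: 11784 at k=3.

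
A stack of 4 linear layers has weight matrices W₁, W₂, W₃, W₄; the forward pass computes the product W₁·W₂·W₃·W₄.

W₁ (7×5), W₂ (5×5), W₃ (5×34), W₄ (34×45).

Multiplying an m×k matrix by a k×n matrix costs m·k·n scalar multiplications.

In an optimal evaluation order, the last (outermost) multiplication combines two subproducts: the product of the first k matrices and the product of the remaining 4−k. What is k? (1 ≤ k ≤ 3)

2

Adjacent pairs: W₁W₂ = 7·5·5 = 175; W₂W₃ = 5·5·34 = 850; W₃W₄ = 5·34·45 = 7650.
Length 3: W₁..W₃: k=1: 0+850+7·5·34=2040; k=2: 175+0+7·5·34=1365 → min 1365 | W₂..W₄: k=2: 0+7650+5·5·45=8775; k=3: 850+0+5·34·45=8500 → min 8500.
Top-level splits: k=1: (W₁..W₁)·(W₂..W₄) → 0+8500+7·5·45 = 10075; k=2: (W₁..W₂)·(W₃..W₄) → 175+7650+7·5·45 = 9400; k=3: (W₁..W₃)·(W₄..W₄) → 1365+0+7·34·45 = 12075.
Best split is after W₂, i.e. k = 2.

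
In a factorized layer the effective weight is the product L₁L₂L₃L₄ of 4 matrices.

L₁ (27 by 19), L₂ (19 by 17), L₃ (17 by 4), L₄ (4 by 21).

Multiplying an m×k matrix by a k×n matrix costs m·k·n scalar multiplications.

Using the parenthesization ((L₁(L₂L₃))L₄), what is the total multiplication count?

5612

(L₂L₃): 19×17 by 17×4 → 19×4, cost 19·17·4 = 1292
(L₁(L₂L₃)): 27×19 by 19×4 → 27×4, cost 27·19·4 = 2052; cumulative 3344
((L₁(L₂L₃))L₄): 27×4 by 4×21 → 27×21, cost 27·4·21 = 2268; cumulative 5612
Total: 5612 scalar multiplications.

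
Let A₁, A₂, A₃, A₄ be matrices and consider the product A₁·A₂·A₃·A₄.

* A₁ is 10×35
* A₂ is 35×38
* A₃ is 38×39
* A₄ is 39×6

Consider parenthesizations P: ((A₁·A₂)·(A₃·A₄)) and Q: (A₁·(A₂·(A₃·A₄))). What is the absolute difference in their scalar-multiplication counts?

Order P = ((A₁·A₂)·(A₃·A₄)): (A₁·A₂): 10×35 by 35×38 → 10×38, cost 10·35·38 = 13300; (A₃·A₄): 38×39 by 39×6 → 38×6, cost 38·39·6 = 8892; ((A₁·A₂)·(A₃·A₄)): 10×38 by 38×6 → 10×6, cost 10·38·6 = 2280; cumulative 24472. Total 24472.
Order Q = (A₁·(A₂·(A₃·A₄))): (A₃·A₄): 38×39 by 39×6 → 38×6, cost 38·39·6 = 8892; (A₂·(A₃·A₄)): 35×38 by 38×6 → 35×6, cost 35·38·6 = 7980; cumulative 16872; (A₁·(A₂·(A₃·A₄))): 10×35 by 35×6 → 10×6, cost 10·35·6 = 2100; cumulative 18972. Total 18972.
Difference: |24472 − 18972| = 5500.

5500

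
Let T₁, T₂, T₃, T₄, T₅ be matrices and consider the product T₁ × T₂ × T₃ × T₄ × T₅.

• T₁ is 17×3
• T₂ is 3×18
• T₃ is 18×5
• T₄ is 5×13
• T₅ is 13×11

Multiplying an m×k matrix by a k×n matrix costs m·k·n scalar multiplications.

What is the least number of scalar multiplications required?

Adjacent pairs: T₁T₂ = 17·3·18 = 918; T₂T₃ = 3·18·5 = 270; T₃T₄ = 18·5·13 = 1170; T₄T₅ = 5·13·11 = 715.
Length 3: T₁..T₃: k=1: 0+270+17·3·5=525; k=2: 918+0+17·18·5=2448 → min 525 | T₂..T₄: k=2: 0+1170+3·18·13=1872; k=3: 270+0+3·5·13=465 → min 465 | T₃..T₅: k=3: 0+715+18·5·11=1705; k=4: 1170+0+18·13·11=3744 → min 1705.
Length 4: T₁..T₄: k=1: 0+465+17·3·13=1128; k=2: 918+1170+17·18·13=6066; k=3: 525+0+17·5·13=1630 → min 1128 | T₂..T₅: k=2: 0+1705+3·18·11=2299; k=3: 270+715+3·5·11=1150; k=4: 465+0+3·13·11=894 → min 894.
Length 5: T₁..T₅: k=1: 0+894+17·3·11=1455; k=2: 918+1705+17·18·11=5989; k=3: 525+715+17·5·11=2175; k=4: 1128+0+17·13·11=3559 → min 1455.
Optimal order: (T₁ × (((T₂ × T₃) × T₄) × T₅)) with cost 1455.

1455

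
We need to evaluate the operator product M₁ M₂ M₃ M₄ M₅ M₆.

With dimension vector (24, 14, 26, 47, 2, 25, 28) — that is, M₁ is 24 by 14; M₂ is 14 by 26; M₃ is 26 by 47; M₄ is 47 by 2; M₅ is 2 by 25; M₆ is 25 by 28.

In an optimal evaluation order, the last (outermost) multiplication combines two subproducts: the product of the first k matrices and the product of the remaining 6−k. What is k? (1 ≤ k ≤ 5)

4

Adjacent pairs: M₁M₂ = 24·14·26 = 8736; M₂M₃ = 14·26·47 = 17108; M₃M₄ = 26·47·2 = 2444; M₄M₅ = 47·2·25 = 2350; M₅M₆ = 2·25·28 = 1400.
Length 3: M₁..M₃: k=1: 0+17108+24·14·47=32900; k=2: 8736+0+24·26·47=38064 → min 32900 | M₂..M₄: k=2: 0+2444+14·26·2=3172; k=3: 17108+0+14·47·2=18424 → min 3172 | M₃..M₅: k=3: 0+2350+26·47·25=32900; k=4: 2444+0+26·2·25=3744 → min 3744 | M₄..M₆: k=4: 0+1400+47·2·28=4032; k=5: 2350+0+47·25·28=35250 → min 4032.
Length 4: M₁..M₄: k=1: 0+3172+24·14·2=3844; k=2: 8736+2444+24·26·2=12428; k=3: 32900+0+24·47·2=35156 → min 3844 | M₂..M₅: k=2: 0+3744+14·26·25=12844; k=3: 17108+2350+14·47·25=35908; k=4: 3172+0+14·2·25=3872 → min 3872 | M₃..M₆: k=3: 0+4032+26·47·28=38248; k=4: 2444+1400+26·2·28=5300; k=5: 3744+0+26·25·28=21944 → min 5300.
Length 5: M₁..M₅: k=1: 0+3872+24·14·25=12272; k=2: 8736+3744+24·26·25=28080; k=3: 32900+2350+24·47·25=63450; k=4: 3844+0+24·2·25=5044 → min 5044 | M₂..M₆: k=2: 0+5300+14·26·28=15492; k=3: 17108+4032+14·47·28=39564; k=4: 3172+1400+14·2·28=5356; k=5: 3872+0+14·25·28=13672 → min 5356.
Top-level splits: k=1: (M₁..M₁)·(M₂..M₆) → 0+5356+24·14·28 = 14764; k=2: (M₁..M₂)·(M₃..M₆) → 8736+5300+24·26·28 = 31508; k=3: (M₁..M₃)·(M₄..M₆) → 32900+4032+24·47·28 = 68516; k=4: (M₁..M₄)·(M₅..M₆) → 3844+1400+24·2·28 = 6588; k=5: (M₁..M₅)·(M₆..M₆) → 5044+0+24·25·28 = 21844.
Best split is after M₄, i.e. k = 4.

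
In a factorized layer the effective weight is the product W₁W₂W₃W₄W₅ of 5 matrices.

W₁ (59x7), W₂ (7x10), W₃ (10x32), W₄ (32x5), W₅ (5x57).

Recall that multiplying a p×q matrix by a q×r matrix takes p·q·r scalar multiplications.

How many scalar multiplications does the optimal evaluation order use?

Adjacent pairs: W₁W₂ = 59·7·10 = 4130; W₂W₃ = 7·10·32 = 2240; W₃W₄ = 10·32·5 = 1600; W₄W₅ = 32·5·57 = 9120.
Length 3: W₁..W₃: k=1: 0+2240+59·7·32=15456; k=2: 4130+0+59·10·32=23010 → min 15456 | W₂..W₄: k=2: 0+1600+7·10·5=1950; k=3: 2240+0+7·32·5=3360 → min 1950 | W₃..W₅: k=3: 0+9120+10·32·57=27360; k=4: 1600+0+10·5·57=4450 → min 4450.
Length 4: W₁..W₄: k=1: 0+1950+59·7·5=4015; k=2: 4130+1600+59·10·5=8680; k=3: 15456+0+59·32·5=24896 → min 4015 | W₂..W₅: k=2: 0+4450+7·10·57=8440; k=3: 2240+9120+7·32·57=24128; k=4: 1950+0+7·5·57=3945 → min 3945.
Length 5: W₁..W₅: k=1: 0+3945+59·7·57=27486; k=2: 4130+4450+59·10·57=42210; k=3: 15456+9120+59·32·57=132192; k=4: 4015+0+59·5·57=20830 → min 20830.
Optimal order: ((W₁(W₂(W₃W₄)))W₅) with cost 20830.

20830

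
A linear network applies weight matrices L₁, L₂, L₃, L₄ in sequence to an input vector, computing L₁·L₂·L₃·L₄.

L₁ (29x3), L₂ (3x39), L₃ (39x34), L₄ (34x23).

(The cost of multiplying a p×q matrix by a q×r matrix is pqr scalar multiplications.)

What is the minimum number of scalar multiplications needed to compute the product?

Adjacent pairs: L₁L₂ = 29·3·39 = 3393; L₂L₃ = 3·39·34 = 3978; L₃L₄ = 39·34·23 = 30498.
Length 3: L₁..L₃: k=1: 0+3978+29·3·34=6936; k=2: 3393+0+29·39·34=41847 → min 6936 | L₂..L₄: k=2: 0+30498+3·39·23=33189; k=3: 3978+0+3·34·23=6324 → min 6324.
Length 4: L₁..L₄: k=1: 0+6324+29·3·23=8325; k=2: 3393+30498+29·39·23=59904; k=3: 6936+0+29·34·23=29614 → min 8325.
Optimal order: (L₁·((L₂·L₃)·L₄)) with cost 8325.

8325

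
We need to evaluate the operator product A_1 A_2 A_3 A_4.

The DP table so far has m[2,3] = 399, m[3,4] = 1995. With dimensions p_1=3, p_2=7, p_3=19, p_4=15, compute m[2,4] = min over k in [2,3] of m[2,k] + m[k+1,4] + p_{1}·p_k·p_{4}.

m[2,4] = min over k∈[2,3] of m[2,k]+m[k+1,4]+p_{1}·p_k·p_{4}.
k=2: 0 + 1995 + 3·7·15 = 2310; k=3: 399 + 0 + 3·19·15 = 1254.
Minimum: 1254 at k=3.

1254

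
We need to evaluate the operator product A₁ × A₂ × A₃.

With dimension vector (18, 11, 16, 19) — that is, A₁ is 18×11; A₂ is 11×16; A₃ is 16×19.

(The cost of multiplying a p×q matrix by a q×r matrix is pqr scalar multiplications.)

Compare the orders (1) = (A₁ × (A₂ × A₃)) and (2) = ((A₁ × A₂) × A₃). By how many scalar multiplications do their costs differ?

Order (1) = (A₁ × (A₂ × A₃)): (A₂ × A₃): 11×16 by 16×19 → 11×19, cost 11·16·19 = 3344; (A₁ × (A₂ × A₃)): 18×11 by 11×19 → 18×19, cost 18·11·19 = 3762; cumulative 7106. Total 7106.
Order (2) = ((A₁ × A₂) × A₃): (A₁ × A₂): 18×11 by 11×16 → 18×16, cost 18·11·16 = 3168; ((A₁ × A₂) × A₃): 18×16 by 16×19 → 18×19, cost 18·16·19 = 5472; cumulative 8640. Total 8640.
Difference: |7106 − 8640| = 1534.

1534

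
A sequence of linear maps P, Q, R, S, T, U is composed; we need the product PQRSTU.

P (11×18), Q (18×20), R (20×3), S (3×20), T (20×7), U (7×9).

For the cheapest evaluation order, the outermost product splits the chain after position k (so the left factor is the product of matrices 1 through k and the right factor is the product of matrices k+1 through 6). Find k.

3

Adjacent pairs: PQ = 11·18·20 = 3960; QR = 18·20·3 = 1080; RS = 20·3·20 = 1200; ST = 3·20·7 = 420; TU = 20·7·9 = 1260.
Length 3: P..R: k=1: 0+1080+11·18·3=1674; k=2: 3960+0+11·20·3=4620 → min 1674 | Q..S: k=2: 0+1200+18·20·20=8400; k=3: 1080+0+18·3·20=2160 → min 2160 | R..T: k=3: 0+420+20·3·7=840; k=4: 1200+0+20·20·7=4000 → min 840 | S..U: k=4: 0+1260+3·20·9=1800; k=5: 420+0+3·7·9=609 → min 609.
Length 4: P..S: k=1: 0+2160+11·18·20=6120; k=2: 3960+1200+11·20·20=9560; k=3: 1674+0+11·3·20=2334 → min 2334 | Q..T: k=2: 0+840+18·20·7=3360; k=3: 1080+420+18·3·7=1878; k=4: 2160+0+18·20·7=4680 → min 1878 | R..U: k=3: 0+609+20·3·9=1149; k=4: 1200+1260+20·20·9=6060; k=5: 840+0+20·7·9=2100 → min 1149.
Length 5: P..T: k=1: 0+1878+11·18·7=3264; k=2: 3960+840+11·20·7=6340; k=3: 1674+420+11·3·7=2325; k=4: 2334+0+11·20·7=3874 → min 2325 | Q..U: k=2: 0+1149+18·20·9=4389; k=3: 1080+609+18·3·9=2175; k=4: 2160+1260+18·20·9=6660; k=5: 1878+0+18·7·9=3012 → min 2175.
Top-level splits: k=1: (P..P)·(Q..U) → 0+2175+11·18·9 = 3957; k=2: (P..Q)·(R..U) → 3960+1149+11·20·9 = 7089; k=3: (P..R)·(S..U) → 1674+609+11·3·9 = 2580; k=4: (P..S)·(T..U) → 2334+1260+11·20·9 = 5574; k=5: (P..T)·(U..U) → 2325+0+11·7·9 = 3018.
Best split is after R, i.e. k = 3.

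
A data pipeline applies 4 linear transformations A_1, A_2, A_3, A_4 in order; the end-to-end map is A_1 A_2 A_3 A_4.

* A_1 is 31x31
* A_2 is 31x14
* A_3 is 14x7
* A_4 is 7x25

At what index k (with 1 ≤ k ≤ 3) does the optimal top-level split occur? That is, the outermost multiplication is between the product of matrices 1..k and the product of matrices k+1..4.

3

Adjacent pairs: A_1A_2 = 31·31·14 = 13454; A_2A_3 = 31·14·7 = 3038; A_3A_4 = 14·7·25 = 2450.
Length 3: A_1..A_3: k=1: 0+3038+31·31·7=9765; k=2: 13454+0+31·14·7=16492 → min 9765 | A_2..A_4: k=2: 0+2450+31·14·25=13300; k=3: 3038+0+31·7·25=8463 → min 8463.
Top-level splits: k=1: (A_1..A_1)·(A_2..A_4) → 0+8463+31·31·25 = 32488; k=2: (A_1..A_2)·(A_3..A_4) → 13454+2450+31·14·25 = 26754; k=3: (A_1..A_3)·(A_4..A_4) → 9765+0+31·7·25 = 15190.
Best split is after A_3, i.e. k = 3.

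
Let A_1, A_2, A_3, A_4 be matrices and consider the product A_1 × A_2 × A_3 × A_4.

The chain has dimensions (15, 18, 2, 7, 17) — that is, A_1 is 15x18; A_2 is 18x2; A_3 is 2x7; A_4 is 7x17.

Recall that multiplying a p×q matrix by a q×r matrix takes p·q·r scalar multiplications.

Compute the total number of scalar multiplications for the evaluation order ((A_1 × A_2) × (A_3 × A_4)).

1288

(A_1 × A_2): 15×18 by 18×2 → 15×2, cost 15·18·2 = 540
(A_3 × A_4): 2×7 by 7×17 → 2×17, cost 2·7·17 = 238
((A_1 × A_2) × (A_3 × A_4)): 15×2 by 2×17 → 15×17, cost 15·2·17 = 510; cumulative 1288
Total: 1288 scalar multiplications.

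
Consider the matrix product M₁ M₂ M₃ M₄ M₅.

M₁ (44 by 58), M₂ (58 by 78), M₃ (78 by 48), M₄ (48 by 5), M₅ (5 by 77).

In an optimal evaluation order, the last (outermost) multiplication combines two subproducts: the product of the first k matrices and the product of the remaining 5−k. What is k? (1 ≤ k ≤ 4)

4

Adjacent pairs: M₁M₂ = 44·58·78 = 199056; M₂M₃ = 58·78·48 = 217152; M₃M₄ = 78·48·5 = 18720; M₄M₅ = 48·5·77 = 18480.
Length 3: M₁..M₃: k=1: 0+217152+44·58·48=339648; k=2: 199056+0+44·78·48=363792 → min 339648 | M₂..M₄: k=2: 0+18720+58·78·5=41340; k=3: 217152+0+58·48·5=231072 → min 41340 | M₃..M₅: k=3: 0+18480+78·48·77=306768; k=4: 18720+0+78·5·77=48750 → min 48750.
Length 4: M₁..M₄: k=1: 0+41340+44·58·5=54100; k=2: 199056+18720+44·78·5=234936; k=3: 339648+0+44·48·5=350208 → min 54100 | M₂..M₅: k=2: 0+48750+58·78·77=397098; k=3: 217152+18480+58·48·77=450000; k=4: 41340+0+58·5·77=63670 → min 63670.
Top-level splits: k=1: (M₁..M₁)·(M₂..M₅) → 0+63670+44·58·77 = 260174; k=2: (M₁..M₂)·(M₃..M₅) → 199056+48750+44·78·77 = 512070; k=3: (M₁..M₃)·(M₄..M₅) → 339648+18480+44·48·77 = 520752; k=4: (M₁..M₄)·(M₅..M₅) → 54100+0+44·5·77 = 71040.
Best split is after M₄, i.e. k = 4.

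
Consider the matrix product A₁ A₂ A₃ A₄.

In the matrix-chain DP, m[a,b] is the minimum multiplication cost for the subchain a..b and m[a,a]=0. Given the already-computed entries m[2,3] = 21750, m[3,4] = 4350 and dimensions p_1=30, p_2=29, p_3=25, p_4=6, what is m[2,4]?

9570

m[2,4] = min over k∈[2,3] of m[2,k]+m[k+1,4]+p_{1}·p_k·p_{4}.
k=2: 0 + 4350 + 30·29·6 = 9570; k=3: 21750 + 0 + 30·25·6 = 26250.
Minimum: 9570 at k=2.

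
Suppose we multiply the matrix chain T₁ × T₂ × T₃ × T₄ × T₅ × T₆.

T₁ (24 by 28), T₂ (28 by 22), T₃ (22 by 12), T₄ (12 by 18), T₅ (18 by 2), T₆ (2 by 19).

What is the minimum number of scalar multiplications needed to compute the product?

Adjacent pairs: T₁T₂ = 24·28·22 = 14784; T₂T₃ = 28·22·12 = 7392; T₃T₄ = 22·12·18 = 4752; T₄T₅ = 12·18·2 = 432; T₅T₆ = 18·2·19 = 684.
Length 3: T₁..T₃: k=1: 0+7392+24·28·12=15456; k=2: 14784+0+24·22·12=21120 → min 15456 | T₂..T₄: k=2: 0+4752+28·22·18=15840; k=3: 7392+0+28·12·18=13440 → min 13440 | T₃..T₅: k=3: 0+432+22·12·2=960; k=4: 4752+0+22·18·2=5544 → min 960 | T₄..T₆: k=4: 0+684+12·18·19=4788; k=5: 432+0+12·2·19=888 → min 888.
Length 4: T₁..T₄: k=1: 0+13440+24·28·18=25536; k=2: 14784+4752+24·22·18=29040; k=3: 15456+0+24·12·18=20640 → min 20640 | T₂..T₅: k=2: 0+960+28·22·2=2192; k=3: 7392+432+28·12·2=8496; k=4: 13440+0+28·18·2=14448 → min 2192 | T₃..T₆: k=3: 0+888+22·12·19=5904; k=4: 4752+684+22·18·19=12960; k=5: 960+0+22·2·19=1796 → min 1796.
Length 5: T₁..T₅: k=1: 0+2192+24·28·2=3536; k=2: 14784+960+24·22·2=16800; k=3: 15456+432+24·12·2=16464; k=4: 20640+0+24·18·2=21504 → min 3536 | T₂..T₆: k=2: 0+1796+28·22·19=13500; k=3: 7392+888+28·12·19=14664; k=4: 13440+684+28·18·19=23700; k=5: 2192+0+28·2·19=3256 → min 3256.
Length 6: T₁..T₆: k=1: 0+3256+24·28·19=16024; k=2: 14784+1796+24·22·19=26612; k=3: 15456+888+24·12·19=21816; k=4: 20640+684+24·18·19=29532; k=5: 3536+0+24·2·19=4448 → min 4448.
Optimal order: ((T₁ × (T₂ × (T₃ × (T₄ × T₅)))) × T₆) with cost 4448.

4448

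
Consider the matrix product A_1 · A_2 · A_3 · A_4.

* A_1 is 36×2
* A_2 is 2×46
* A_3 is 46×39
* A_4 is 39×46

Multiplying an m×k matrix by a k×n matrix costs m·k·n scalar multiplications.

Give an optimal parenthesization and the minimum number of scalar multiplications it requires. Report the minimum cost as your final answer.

10488

Adjacent pairs: A_1A_2 = 36·2·46 = 3312; A_2A_3 = 2·46·39 = 3588; A_3A_4 = 46·39·46 = 82524.
Length 3: A_1..A_3: k=1: 0+3588+36·2·39=6396; k=2: 3312+0+36·46·39=67896 → min 6396 | A_2..A_4: k=2: 0+82524+2·46·46=86756; k=3: 3588+0+2·39·46=7176 → min 7176.
Length 4: A_1..A_4: k=1: 0+7176+36·2·46=10488; k=2: 3312+82524+36·46·46=162012; k=3: 6396+0+36·39·46=70980 → min 10488.
Optimal parenthesization: (A_1 · ((A_2 · A_3) · A_4)) with cost 10488.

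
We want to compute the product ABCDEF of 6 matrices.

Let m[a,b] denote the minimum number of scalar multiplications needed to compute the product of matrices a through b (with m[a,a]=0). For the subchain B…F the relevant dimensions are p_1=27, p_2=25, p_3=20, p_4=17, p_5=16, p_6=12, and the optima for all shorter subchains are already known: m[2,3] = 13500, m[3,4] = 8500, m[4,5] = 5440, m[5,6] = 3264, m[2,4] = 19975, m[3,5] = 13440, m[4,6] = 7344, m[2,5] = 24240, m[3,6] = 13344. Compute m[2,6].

m[2,6] = min over k∈[2,5] of m[2,k]+m[k+1,6]+p_{1}·p_k·p_{6}.
k=2: 0 + 13344 + 27·25·12 = 21444; k=3: 13500 + 7344 + 27·20·12 = 27324; k=4: 19975 + 3264 + 27·17·12 = 28747; k=5: 24240 + 0 + 27·16·12 = 29424.
Minimum: 21444 at k=2.

21444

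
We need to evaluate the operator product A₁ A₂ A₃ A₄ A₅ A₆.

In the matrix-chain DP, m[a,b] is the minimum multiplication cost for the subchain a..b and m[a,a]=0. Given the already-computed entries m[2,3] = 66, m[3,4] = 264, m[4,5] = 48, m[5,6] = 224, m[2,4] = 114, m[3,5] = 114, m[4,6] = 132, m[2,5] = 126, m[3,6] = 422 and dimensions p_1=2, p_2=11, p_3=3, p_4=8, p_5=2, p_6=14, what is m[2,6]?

m[2,6] = min over k∈[2,5] of m[2,k]+m[k+1,6]+p_{1}·p_k·p_{6}.
k=2: 0 + 422 + 2·11·14 = 730; k=3: 66 + 132 + 2·3·14 = 282; k=4: 114 + 224 + 2·8·14 = 562; k=5: 126 + 0 + 2·2·14 = 182.
Minimum: 182 at k=5.

182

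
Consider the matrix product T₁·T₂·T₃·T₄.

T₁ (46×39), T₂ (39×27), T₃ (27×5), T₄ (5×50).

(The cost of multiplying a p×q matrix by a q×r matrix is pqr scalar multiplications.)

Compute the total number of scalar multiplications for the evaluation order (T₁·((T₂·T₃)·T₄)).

104715

(T₂·T₃): 39×27 by 27×5 → 39×5, cost 39·27·5 = 5265
((T₂·T₃)·T₄): 39×5 by 5×50 → 39×50, cost 39·5·50 = 9750; cumulative 15015
(T₁·((T₂·T₃)·T₄)): 46×39 by 39×50 → 46×50, cost 46·39·50 = 89700; cumulative 104715
Total: 104715 scalar multiplications.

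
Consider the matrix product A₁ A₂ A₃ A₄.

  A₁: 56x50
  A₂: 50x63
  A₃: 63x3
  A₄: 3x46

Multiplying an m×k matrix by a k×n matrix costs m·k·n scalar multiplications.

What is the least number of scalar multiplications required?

25578

Adjacent pairs: A₁A₂ = 56·50·63 = 176400; A₂A₃ = 50·63·3 = 9450; A₃A₄ = 63·3·46 = 8694.
Length 3: A₁..A₃: k=1: 0+9450+56·50·3=17850; k=2: 176400+0+56·63·3=186984 → min 17850 | A₂..A₄: k=2: 0+8694+50·63·46=153594; k=3: 9450+0+50·3·46=16350 → min 16350.
Length 4: A₁..A₄: k=1: 0+16350+56·50·46=145150; k=2: 176400+8694+56·63·46=347382; k=3: 17850+0+56·3·46=25578 → min 25578.
Optimal order: ((A₁ (A₂ A₃)) A₄) with cost 25578.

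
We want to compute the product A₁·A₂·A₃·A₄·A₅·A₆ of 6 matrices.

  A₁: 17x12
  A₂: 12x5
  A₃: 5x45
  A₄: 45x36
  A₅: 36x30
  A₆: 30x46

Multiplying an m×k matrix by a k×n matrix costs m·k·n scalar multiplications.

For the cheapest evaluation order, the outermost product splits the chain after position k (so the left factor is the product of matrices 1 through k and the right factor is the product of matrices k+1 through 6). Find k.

Adjacent pairs: A₁A₂ = 17·12·5 = 1020; A₂A₃ = 12·5·45 = 2700; A₃A₄ = 5·45·36 = 8100; A₄A₅ = 45·36·30 = 48600; A₅A₆ = 36·30·46 = 49680.
Length 3: A₁..A₃: k=1: 0+2700+17·12·45=11880; k=2: 1020+0+17·5·45=4845 → min 4845 | A₂..A₄: k=2: 0+8100+12·5·36=10260; k=3: 2700+0+12·45·36=22140 → min 10260 | A₃..A₅: k=3: 0+48600+5·45·30=55350; k=4: 8100+0+5·36·30=13500 → min 13500 | A₄..A₆: k=4: 0+49680+45·36·46=124200; k=5: 48600+0+45·30·46=110700 → min 110700.
Length 4: A₁..A₄: k=1: 0+10260+17·12·36=17604; k=2: 1020+8100+17·5·36=12180; k=3: 4845+0+17·45·36=32385 → min 12180 | A₂..A₅: k=2: 0+13500+12·5·30=15300; k=3: 2700+48600+12·45·30=67500; k=4: 10260+0+12·36·30=23220 → min 15300 | A₃..A₆: k=3: 0+110700+5·45·46=121050; k=4: 8100+49680+5·36·46=66060; k=5: 13500+0+5·30·46=20400 → min 20400.
Length 5: A₁..A₅: k=1: 0+15300+17·12·30=21420; k=2: 1020+13500+17·5·30=17070; k=3: 4845+48600+17·45·30=76395; k=4: 12180+0+17·36·30=30540 → min 17070 | A₂..A₆: k=2: 0+20400+12·5·46=23160; k=3: 2700+110700+12·45·46=138240; k=4: 10260+49680+12·36·46=79812; k=5: 15300+0+12·30·46=31860 → min 23160.
Top-level splits: k=1: (A₁..A₁)·(A₂..A₆) → 0+23160+17·12·46 = 32544; k=2: (A₁..A₂)·(A₃..A₆) → 1020+20400+17·5·46 = 25330; k=3: (A₁..A₃)·(A₄..A₆) → 4845+110700+17·45·46 = 150735; k=4: (A₁..A₄)·(A₅..A₆) → 12180+49680+17·36·46 = 90012; k=5: (A₁..A₅)·(A₆..A₆) → 17070+0+17·30·46 = 40530.
Best split is after A₂, i.e. k = 2.

2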